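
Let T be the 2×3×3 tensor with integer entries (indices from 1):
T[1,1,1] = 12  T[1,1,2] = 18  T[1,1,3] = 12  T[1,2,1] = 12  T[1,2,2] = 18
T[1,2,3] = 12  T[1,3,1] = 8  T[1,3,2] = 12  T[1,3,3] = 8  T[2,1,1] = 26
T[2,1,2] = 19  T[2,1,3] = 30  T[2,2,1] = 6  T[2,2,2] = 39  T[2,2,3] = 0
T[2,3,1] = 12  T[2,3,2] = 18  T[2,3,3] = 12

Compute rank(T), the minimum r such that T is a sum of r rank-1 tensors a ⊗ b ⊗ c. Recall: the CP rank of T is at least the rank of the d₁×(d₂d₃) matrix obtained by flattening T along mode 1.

Lower bound: the mode-3 unfolding of T (rows indexed by k, columns by (i,j) = (1,1), (1,2), (1,3), (2,1), (2,2), (2,3)) is [[12, 12, 8, 26, 6, 12], [18, 18, 12, 19, 39, 18], [12, 12, 8, 30, 0, 12]].
There the 2×2 minor on rows k ∈ {1, 2}, columns (i,j) ∈ {(1,1), (2,1)} is det [[12, 26], [18, 19]] = -240 ≠ 0, so this unfolding has rank ≥ 2; CP rank is at least every unfolding rank, so rank(T) ≥ 2. (Flattening ranks never certify an upper bound on CP rank; for that we must actually write T with 2 rank-1 terms.)
Upper bound — finding two terms. Write S_k = T[:,:,k] for the frontal slices: S₁ = [[12, 12, 8], [26, 6, 12]], S₂ = [[18, 18, 12], [19, 39, 18]], S₃ = [[12, 12, 8], [30, 0, 12]].
If T = a₁ ⊗ b₁ ⊗ c₁ + a₂ ⊗ b₂ ⊗ c₂ then each S_k = c₁[k]·a₁b₁ᵀ + c₂[k]·a₂b₂ᵀ. S₁ and S₂ are linearly independent, so a₁b₁ᵀ and a₂b₂ᵀ must span the same plane of matrices: they are the rank-1 matrices of the form x·S₁ + y·S₂.
The 2×2 minor of x·S₁ + y·S₂ on rows {1,2}, columns {1,2} is −240·x² − 120·xy + 360·y² = (-120)·(2·x + 3·y)(x − y), vanishing at (x:y) = (3:-2) and (1:1).
M₁ = 3·S₁ − 2·S₂ = [[0, 0, 0], [40, -60, 0]] = 20·[0, 1][2, -3, 0]ᵀ and M₂ = S₁ + S₂ = [[30, 30, 20], [45, 45, 30]] = 5·[2, 3][3, 3, 2]ᵀ, so take a₁ = [0, 1], b₁ = [2, -3, 0], a₂ = [2, 3], b₂ = [3, 3, 2].
Each slice is an integer combination of E₁ = a₁b₁ᵀ and E₂ = a₂b₂ᵀ: S₁ = 4·E₁ + 2·E₂, S₂ = −4·E₁ + 3·E₂, S₃ = 6·E₁ + 2·E₂; reading off coefficients, c₁ = [4, -4, 6] and c₂ = [2, 3, 2].
Hence T = [0, 1] ⊗ [2, -3, 0] ⊗ [4, -4, 6] + [2, 3] ⊗ [3, 3, 2] ⊗ [2, 3, 2], so rank(T) ≤ 2.
These bounds meet, so rank(T) = 2.

2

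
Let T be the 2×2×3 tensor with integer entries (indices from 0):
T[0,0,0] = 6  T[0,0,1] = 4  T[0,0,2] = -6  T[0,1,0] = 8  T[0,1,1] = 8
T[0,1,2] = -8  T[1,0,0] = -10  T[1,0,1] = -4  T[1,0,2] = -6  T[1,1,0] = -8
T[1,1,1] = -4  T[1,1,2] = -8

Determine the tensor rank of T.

Lower bound: in the mode-3 unfolding of T (rows indexed by k, columns by (i,j)) the 3×3 minor on rows k ∈ {0, 1, 2}, columns (i,j) ∈ {(0,0), (0,1), (1,0)} is det [[6, 8, -10], [4, 8, -4], [-6, -8, -6]] = -256 ≠ 0, so that unfolding has rank ≥ 3 and hence rank(T) ≥ 3 (CP rank is at least every unfolding rank, though it can be larger).
Upper bound: T is a sum of 3 rank-1 terms, T = [0, 1] ⊗ [1, 1] ⊗ [-8, -4, -8] + [1, -1] ⊗ [1, 0] ⊗ [2, 0, -2] + [1, 0] ⊗ [1, 2] ⊗ [4, 4, -4] (one valid choice — decompositions are not unique — normalised so each a, b is primitive with positive first nonzero entry; check it by expanding all entries), so rank(T) ≤ 3.
These bounds meet, so rank(T) = 3.

3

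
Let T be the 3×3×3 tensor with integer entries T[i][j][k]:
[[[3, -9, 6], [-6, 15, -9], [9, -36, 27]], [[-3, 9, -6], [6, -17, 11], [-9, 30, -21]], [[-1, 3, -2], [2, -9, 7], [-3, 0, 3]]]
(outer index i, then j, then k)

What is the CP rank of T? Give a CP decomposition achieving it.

Lower bound: the mode-2 unfolding of T (rows indexed by j, columns by (i,k) = (0,0), (0,1), (0,2), (1,0), (1,1), (1,2), (2,0), (2,1), (2,2)) is [[3, -9, 6, -3, 9, -6, -1, 3, -2], [-6, 15, -9, 6, -17, 11, 2, -9, 7], [9, -36, 27, -9, 30, -21, -3, 0, 3]].
There the 2×2 minor on rows j ∈ {0, 1}, columns (i,k) ∈ {(0,0), (0,1)} is det [[3, -9], [-6, 15]] = -9 ≠ 0, so this unfolding has rank ≥ 2; CP rank is at least every unfolding rank, so rank(T) ≥ 2. (Flattening ranks never certify an upper bound on CP rank; for that we must actually write T with 2 rank-1 terms.)
Upper bound — finding two terms. Write S_k = T[:,:,k] for the frontal slices: S₀ = [[3, -6, 9], [-3, 6, -9], [-1, 2, -3]], S₁ = [[-9, 15, -36], [9, -17, 30], [3, -9, 0]], S₂ = [[6, -9, 27], [-6, 11, -21], [-2, 7, 3]].
If T = a₁ ⊗ b₁ ⊗ c₁ + a₂ ⊗ b₂ ⊗ c₂ then each S_k = c₁[k]·a₁b₁ᵀ + c₂[k]·a₂b₂ᵀ. S₀ and S₁ are linearly independent, so a₁b₁ᵀ and a₂b₂ᵀ must span the same plane of matrices: they are the rank-1 matrices of the form x·S₀ + y·S₁.
The 2×2 minor of x·S₀ + y·S₁ on rows {0,1}, columns {0,1} is −6·xy + 18·y² = (-6)·(x − 3·y)(y), vanishing at (x:y) = (3:1) and (1:0).
M₁ = 3·S₀ + S₁ = [[0, -3, -9], [0, 1, 3], [0, -3, -9]] = −[3, -1, 3][0, 1, 3]ᵀ and M₂ = S₀ = [[3, -6, 9], [-3, 6, -9], [-1, 2, -3]] = [3, -3, -1][1, -2, 3]ᵀ, so take a₁ = [3, -1, 3], b₁ = [0, 1, 3], a₂ = [3, -3, -1], b₂ = [1, -2, 3].
Each slice is an integer combination of E₁ = a₁b₁ᵀ and E₂ = a₂b₂ᵀ: S₀ = E₂, S₁ = −E₁ − 3·E₂, S₂ = E₁ + 2·E₂; reading off coefficients, c₁ = [0, -1, 1] and c₂ = [1, -3, 2].
Hence T = [3, -1, 3] ⊗ [0, 1, 3] ⊗ [0, -1, 1] + [3, -3, -1] ⊗ [1, -2, 3] ⊗ [1, -3, 2], so rank(T) ≤ 2.
These bounds meet, so rank(T) = 2.

rank(T) = 2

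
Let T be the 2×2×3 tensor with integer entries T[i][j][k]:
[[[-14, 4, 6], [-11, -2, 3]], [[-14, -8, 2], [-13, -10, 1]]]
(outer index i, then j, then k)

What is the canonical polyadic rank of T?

2

Lower bound: the mode-2 unfolding of T (rows indexed by j, columns by (i,k) = (0,0), (0,1), (0,2), (1,0), (1,1), (1,2)) is [[-14, 4, 6, -14, -8, 2], [-11, -2, 3, -13, -10, 1]].
There the 2×2 minor on rows j ∈ {0, 1}, columns (i,k) ∈ {(0,0), (0,1)} is det [[-14, 4], [-11, -2]] = 72 ≠ 0, so this unfolding has rank ≥ 2; CP rank is at least every unfolding rank, so rank(T) ≥ 2. (Flattening ranks never certify an upper bound on CP rank; for that we must actually write T with 2 rank-1 terms.)
Upper bound — finding two terms. Write S_k = T[:,:,k] for the frontal slices: S₀ = [[-14, -11], [-14, -13]], S₁ = [[4, -2], [-8, -10]], S₂ = [[6, 3], [2, 1]].
If T = a₁ (x) b₁ (x) c₁ + a₂ (x) b₂ (x) c₂ then each S_k = c₁[k]·a₁b₁ᵀ + c₂[k]·a₂b₂ᵀ. S₀ and S₁ are linearly independent, so a₁b₁ᵀ and a₂b₂ᵀ must span the same plane of matrices: they are the rank-1 matrices of the form x·S₀ + y·S₁.
det(x·S₀ + y·S₁) is 28·x² − 28·xy − 56·y² = 28·(x − 2·y)(x + y), vanishing at (x:y) = (2:1) and (1:-1).
M₁ = 2·S₀ + S₁ = [[-24, -24], [-36, -36]] = (-12)·[2, 3][1, 1]ᵀ and M₂ = S₀ − S₁ = [[-18, -9], [-6, -3]] = (-3)·[3, 1][2, 1]ᵀ, so take a₁ = [2, 3], b₁ = [1, 1], a₂ = [3, 1], b₂ = [2, 1].
Each slice is an integer combination of E₁ = a₁b₁ᵀ and E₂ = a₂b₂ᵀ: S₀ = −4·E₁ − E₂, S₁ = −4·E₁ + 2·E₂, S₂ = E₂; reading off coefficients, c₁ = [-4, -4, 0] and c₂ = [-1, 2, 1].
Hence T = [2, 3] (x) [1, 1] (x) [-4, -4, 0] + [3, 1] (x) [2, 1] (x) [-1, 2, 1], so rank(T) ≤ 2.
These bounds meet, so rank(T) = 2.
Check entry T[1,1,0] = -13: (3)·(1)·(-4) + (1)·(1)·(-1) = -13.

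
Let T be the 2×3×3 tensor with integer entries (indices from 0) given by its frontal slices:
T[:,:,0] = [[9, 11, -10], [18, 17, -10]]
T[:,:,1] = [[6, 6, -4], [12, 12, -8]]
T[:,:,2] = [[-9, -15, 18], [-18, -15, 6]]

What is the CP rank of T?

2

Lower bound: the mode-3 unfolding of T (rows indexed by k, columns by (i,j) = (0,0), (0,1), (0,2), (1,0), (1,1), (1,2)) is [[9, 11, -10, 18, 17, -10], [6, 6, -4, 12, 12, -8], [-9, -15, 18, -18, -15, 6]].
There the 2×2 minor on rows k ∈ {0, 1}, columns (i,j) ∈ {(0,0), (0,1)} is det [[9, 11], [6, 6]] = -12 ≠ 0, so this unfolding has rank ≥ 2; CP rank is at least every unfolding rank, so rank(T) ≥ 2. (Unfolding ranks only ever bound the CP rank from below — rank(T) can be strictly larger than all of them — so the matching upper bound has to come from an explicit 2-term decomposition.)
Upper bound — finding two terms. Write S_k = T[:,:,k] for the frontal slices: S₀ = [[9, 11, -10], [18, 17, -10]], S₁ = [[6, 6, -4], [12, 12, -8]], S₂ = [[-9, -15, 18], [-18, -15, 6]].
If T = a₁ ⊗ b₁ ⊗ c₁ + a₂ ⊗ b₂ ⊗ c₂ then each S_k = c₁[k]·a₁b₁ᵀ + c₂[k]·a₂b₂ᵀ. S₀ and S₁ are linearly independent, so a₁b₁ᵀ and a₂b₂ᵀ must span the same plane of matrices: they are the rank-1 matrices of the form x·S₀ + y·S₁.
The 2×2 minor of x·S₀ + y·S₁ on rows {0,1}, columns {0,1} is −45·x² − 30·xy = (-15)·(3·x + 2·y)(x), vanishing at (x:y) = (2:-3) and (0:1).
M₁ = 2·S₀ − 3·S₁ = [[0, 4, -8], [0, -2, 4]] = 2·(2, -1)(0, 1, -2)ᵀ and M₂ = S₁ = [[6, 6, -4], [12, 12, -8]] = 2·(1, 2)(3, 3, -2)ᵀ, so take a₁ = (2, -1), b₁ = (0, 1, -2), a₂ = (1, 2), b₂ = (3, 3, -2).
Each slice is an integer combination of E₁ = a₁b₁ᵀ and E₂ = a₂b₂ᵀ: S₀ = E₁ + 3·E₂, S₁ = 2·E₂, S₂ = −3·E₁ − 3·E₂; reading off coefficients, c₁ = (1, 0, -3) and c₂ = (3, 2, -3).
Hence T = (2, -1) ⊗ (0, 1, -2) ⊗ (1, 0, -3) + (1, 2) ⊗ (3, 3, -2) ⊗ (3, 2, -3), so rank(T) ≤ 2.
These bounds meet, so rank(T) = 2.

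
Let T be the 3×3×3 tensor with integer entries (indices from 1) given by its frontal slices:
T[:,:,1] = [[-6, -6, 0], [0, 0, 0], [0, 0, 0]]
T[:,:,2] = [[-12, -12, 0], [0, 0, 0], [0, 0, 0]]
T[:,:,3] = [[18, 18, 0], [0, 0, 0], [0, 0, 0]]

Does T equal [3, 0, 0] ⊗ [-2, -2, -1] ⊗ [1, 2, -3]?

Reconstruct entry (1,3,1) from the claimed factors: Σₗ aₗ[1]bₗ[3]cₗ[1] = (3)·(-1)·(1) = -3, but T[1,3,1] = 0. The claim is false.

No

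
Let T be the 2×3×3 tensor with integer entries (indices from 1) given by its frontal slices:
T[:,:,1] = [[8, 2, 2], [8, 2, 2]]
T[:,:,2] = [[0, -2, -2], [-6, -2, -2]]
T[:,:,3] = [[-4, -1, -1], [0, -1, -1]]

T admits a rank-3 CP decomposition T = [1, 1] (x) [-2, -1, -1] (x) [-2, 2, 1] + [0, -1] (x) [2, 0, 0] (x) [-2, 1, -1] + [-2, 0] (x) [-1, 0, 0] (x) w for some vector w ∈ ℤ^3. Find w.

Subtract the known terms from T to get the rank-1 residual R = [-2, 0] (x) [-1, 0, 0] (x) w, so R[i,j,k] = a[i]·b[j]·w[k]. Pick indices with nonzero a[1]·b[1] = (-2)·(-1) = 2. Only the fibre through (1,1,·) is needed: R[1,1,:] = T[1,1,:] − Σₗ aₗ[1]bₗ[1]cₗ = [8, 0, -4] − (1)·(-2)·[-2, 2, 1] − (0)·(2)·[-2, 1, -1] = [4, 4, -2]. Then w[k] = R[1,1,k] / 2 for each k, giving w = [4, 4, -2] / 2 = [2, 2, -1].

w = [2, 2, -1]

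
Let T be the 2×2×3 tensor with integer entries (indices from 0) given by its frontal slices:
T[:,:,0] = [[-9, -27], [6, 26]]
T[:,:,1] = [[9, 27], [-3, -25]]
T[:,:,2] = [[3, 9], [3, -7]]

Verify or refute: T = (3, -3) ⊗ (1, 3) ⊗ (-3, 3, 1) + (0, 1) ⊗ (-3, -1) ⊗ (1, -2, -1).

Reconstruct entry (1,0,2) from the claimed factors: Σₗ aₗ[1]bₗ[0]cₗ[2] = (-3)·(1)·(1) + (1)·(-3)·(-1) = 0, but T[1,0,2] = 3. The claim is false.

No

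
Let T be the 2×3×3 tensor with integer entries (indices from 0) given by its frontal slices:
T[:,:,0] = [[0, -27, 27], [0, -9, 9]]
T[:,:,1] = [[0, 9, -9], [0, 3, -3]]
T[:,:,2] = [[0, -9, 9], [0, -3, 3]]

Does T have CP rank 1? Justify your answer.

If T = a ⊗ b ⊗ c then every fibre of T is a multiple of the corresponding factor, so read the factors off the fibres through the nonzero entry T[0,1,0] = -27.
The mode-1 fibre T[:,1,0] = [-27, -9] gives a = [3, 1] (primitive direction); the mode-2 fibre T[0,:,0] = [0, -27, 27] gives b = [0, 1, -1]; then c[k] = T[0,1,k] / (a[0]·b[1]) = [-27, 9, -9] / 3 = [-9, 3, -3].
Expanding [3, 1] ⊗ [0, 1, -1] ⊗ [-9, 3, -3] reproduces all 18 entries of T, so T = [3, 1] ⊗ [0, 1, -1] ⊗ [-9, 3, -3] and rank(T) ≤ 1.
Equivalently every frontal slice T[:,:,k] is c[k] times the rank-1 matrix [3, 1] ⊗ [0, 1, -1]. So T has rank 1 (it is nonzero).

Yes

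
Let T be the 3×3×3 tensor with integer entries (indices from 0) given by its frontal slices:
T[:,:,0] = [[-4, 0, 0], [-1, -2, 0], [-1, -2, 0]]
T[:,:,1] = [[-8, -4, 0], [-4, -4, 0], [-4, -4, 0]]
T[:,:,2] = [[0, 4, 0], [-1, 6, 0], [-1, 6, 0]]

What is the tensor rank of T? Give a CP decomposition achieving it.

rank(T) = 3

Lower bound: in the mode-3 unfolding of T (rows indexed by k, columns by (i,j)) the 3×3 minor on rows k ∈ {0, 1, 2}, columns (i,j) ∈ {(0,0), (0,1), (1,0)} is det [[-4, 0, -1], [-8, -4, -4], [0, 4, -1]] = -48 ≠ 0, so that unfolding has rank ≥ 3 and hence rank(T) ≥ 3 (CP rank is at least every unfolding rank, though it can be larger).
Upper bound: T is a sum of 3 rank-1 terms, T = (0, 1, 1) ⊗ (1, -2, 0) ⊗ (1, 0, -1) + (1, 1, 1) ⊗ (0, 1, 0) ⊗ (0, -4, 4) + (2, 1, 1) ⊗ (1, 0, 0) ⊗ (-2, -4, 0) (written with every a and b primitive with positive leading entry and the scale carried by c; CP decompositions are not unique, and this one is verified by expanding entrywise), so rank(T) ≤ 3.
These bounds meet, so rank(T) = 3.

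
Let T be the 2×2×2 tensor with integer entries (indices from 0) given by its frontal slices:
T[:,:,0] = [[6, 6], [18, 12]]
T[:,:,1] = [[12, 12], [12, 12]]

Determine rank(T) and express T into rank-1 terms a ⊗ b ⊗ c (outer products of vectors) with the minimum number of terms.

Lower bound: the mode-1 unfolding of T (rows indexed by i, columns by (j,k) = (0,0), (0,1), (1,0), (1,1)) is [[6, 12, 6, 12], [18, 12, 12, 12]].
There the 2×2 minor on rows i ∈ {0, 1}, columns (j,k) ∈ {(0,0), (0,1)} is det [[6, 12], [18, 12]] = -144 ≠ 0, so this unfolding has rank ≥ 2; CP rank is at least every unfolding rank, so rank(T) ≥ 2. (This is only a lower bound: in general the CP rank may exceed every unfolding rank, so we still need to exhibit 2 rank-1 terms summing to T.)
Upper bound — finding two terms. Write S_k = T[:,:,k] for the frontal slices: S₀ = [[6, 6], [18, 12]], S₁ = [[12, 12], [12, 12]].
If T = a₁ ⊗ b₁ ⊗ c₁ + a₂ ⊗ b₂ ⊗ c₂ then each S_k = c₁[k]·a₁b₁ᵀ + c₂[k]·a₂b₂ᵀ. S₀ and S₁ are linearly independent, so a₁b₁ᵀ and a₂b₂ᵀ must span the same plane of matrices: they are the rank-1 matrices of the form x·S₀ + y·S₁.
det(x·S₀ + y·S₁) is −36·x² − 72·xy = (-36)·(x + 2·y)(x), vanishing at (x:y) = (2:-1) and (0:1).
M₁ = 2·S₀ − S₁ = [[0, 0], [24, 12]] = 12·[0, 1][2, 1]ᵀ and M₂ = S₁ = [[12, 12], [12, 12]] = 12·[1, 1][1, 1]ᵀ, so take a₁ = [0, 1], b₁ = [2, 1], a₂ = [1, 1], b₂ = [1, 1].
Each slice is an integer combination of E₁ = a₁b₁ᵀ and E₂ = a₂b₂ᵀ: S₀ = 6·E₁ + 6·E₂, S₁ = 12·E₂; reading off coefficients, c₁ = [6, 0] and c₂ = [6, 12].
Hence T = [0, 1] ⊗ [2, 1] ⊗ [6, 0] + [1, 1] ⊗ [1, 1] ⊗ [6, 12], so rank(T) ≤ 2.
These bounds meet, so rank(T) = 2.
Check entry T[0,1,0] = 6: (0)·(1)·(6) + (1)·(1)·(6) = 6.

rank(T) = 2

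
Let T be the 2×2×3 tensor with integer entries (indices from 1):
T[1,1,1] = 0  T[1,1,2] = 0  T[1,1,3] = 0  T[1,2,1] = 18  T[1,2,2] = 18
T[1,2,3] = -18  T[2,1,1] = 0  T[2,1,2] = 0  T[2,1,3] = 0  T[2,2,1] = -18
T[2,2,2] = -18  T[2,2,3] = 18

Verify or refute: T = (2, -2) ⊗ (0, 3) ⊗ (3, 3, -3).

Reconstruct entrywise from the claimed factors. For example, T[2,2,1] = -18 and Σₗ aₗ[2]bₗ[2]cₗ[1] = (-2)·(3)·(3) = -18; checking all 12 entries, every one matches. The claim holds.

Yes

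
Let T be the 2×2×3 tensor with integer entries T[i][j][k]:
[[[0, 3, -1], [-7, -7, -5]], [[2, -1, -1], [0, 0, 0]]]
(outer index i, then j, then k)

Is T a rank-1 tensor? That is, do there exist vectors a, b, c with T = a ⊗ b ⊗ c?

No

The mode-3 unfolding of T (rows indexed by k, columns by (i,j) = (0,0), (0,1), (1,0), (1,1)) is [[0, -7, 2, 0], [3, -7, -1, 0], [-1, -5, -1, 0]].
There the 3×3 minor on rows k ∈ {0, 1, 2}, columns (i,j) ∈ {(0,0), (0,1), (1,0)} is det [[0, -7, 2], [3, -7, -1], [-1, -5, -1]] = -72 ≠ 0, so this unfolding has rank ≥ 3; CP rank is at least every unfolding rank, so rank(T) ≥ 3.
In particular rank(T) ≥ 3 > 1, so T is not rank-1.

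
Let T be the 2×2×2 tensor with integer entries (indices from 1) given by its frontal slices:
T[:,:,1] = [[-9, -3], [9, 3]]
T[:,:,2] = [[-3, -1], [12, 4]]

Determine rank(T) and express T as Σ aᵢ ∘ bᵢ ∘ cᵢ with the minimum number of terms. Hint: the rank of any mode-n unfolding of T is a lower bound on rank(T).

Lower bound: the mode-1 unfolding of T (rows indexed by i, columns by (j,k) = (1,1), (1,2), (2,1), (2,2)) is [[-9, -3, -3, -1], [9, 12, 3, 4]].
There the 2×2 minor on rows i ∈ {1, 2}, columns (j,k) ∈ {(1,1), (1,2)} is det [[-9, -3], [9, 12]] = -81 ≠ 0, so this unfolding has rank ≥ 2; CP rank is at least every unfolding rank, so rank(T) ≥ 2. (This is only a lower bound: in general the CP rank may exceed every unfolding rank, so we still need to exhibit 2 rank-1 terms summing to T.)
Upper bound — finding two terms. Every mode-2 slice of T is a multiple of one matrix: T[:,j,:] = b[j]·M with b = [3, 1] and M = [[-3, -1], [3, 4]] (rows indexed by i, columns by k). So it suffices to write M as a sum of two rank-1 matrices.
Splitting M by its rows (i = 1, 2), M = [1, 0][-3, -1]ᵀ + [0, 1][3, 4]ᵀ.
Hence T = [1, 0] ∘ [3, 1] ∘ [-3, -1] + [0, 1] ∘ [3, 1] ∘ [3, 4], so rank(T) ≤ 2.
These bounds meet, so rank(T) = 2.

rank(T) = 2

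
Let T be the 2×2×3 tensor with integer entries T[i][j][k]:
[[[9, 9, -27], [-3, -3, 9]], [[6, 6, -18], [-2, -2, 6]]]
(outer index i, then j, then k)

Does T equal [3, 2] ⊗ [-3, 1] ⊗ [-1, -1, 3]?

Reconstruct entrywise from the claimed factors. For example, T[0,0,1] = 9 and Σₗ aₗ[0]bₗ[0]cₗ[1] = (3)·(-3)·(-1) = 9; checking all 12 entries, every one matches. The claim holds.

Yes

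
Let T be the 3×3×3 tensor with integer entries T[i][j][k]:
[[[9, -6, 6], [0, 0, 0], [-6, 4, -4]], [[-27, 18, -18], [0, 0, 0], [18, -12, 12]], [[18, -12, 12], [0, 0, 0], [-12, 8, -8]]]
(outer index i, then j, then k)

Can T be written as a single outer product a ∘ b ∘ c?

The mode-1 fibre T[:,0,0] = [9, -27, 18] gives a = [1, -3, 2] (primitive direction); the mode-2 fibre T[0,:,0] = [9, 0, -6] gives b = [3, 0, -2]; then c[k] = T[0,0,k] / (a[0]·b[0]) = [9, -6, 6] / 3 = [3, -2, 2].
Expanding [1, -3, 2] ∘ [3, 0, -2] ∘ [3, -2, 2] reproduces all 27 entries of T, so T = [1, -3, 2] ∘ [3, 0, -2] ∘ [3, -2, 2] and rank(T) ≤ 1.
Equivalently every frontal slice T[:,:,k] is c[k] times the rank-1 matrix [1, -3, 2] ∘ [3, 0, -2]. So T has rank 1 (it is nonzero).

Yes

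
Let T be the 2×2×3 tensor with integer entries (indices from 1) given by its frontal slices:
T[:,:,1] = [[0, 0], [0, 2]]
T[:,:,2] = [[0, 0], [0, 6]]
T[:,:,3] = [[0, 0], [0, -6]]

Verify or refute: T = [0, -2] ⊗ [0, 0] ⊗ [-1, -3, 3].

Reconstruct entry (2,2,1) from the claimed factors: Σₗ aₗ[2]bₗ[2]cₗ[1] = (-2)·(0)·(-1) = 0, but T[2,2,1] = 2. The claim is false.

No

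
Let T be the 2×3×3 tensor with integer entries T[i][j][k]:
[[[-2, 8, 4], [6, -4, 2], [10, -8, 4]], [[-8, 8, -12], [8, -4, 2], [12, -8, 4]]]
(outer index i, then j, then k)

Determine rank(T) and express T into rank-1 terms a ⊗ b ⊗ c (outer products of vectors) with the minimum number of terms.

rank(T) = 3

Lower bound: the mode-3 unfolding of T (rows indexed by k, columns by (i,j) = (0,0), (0,1), (0,2), (1,0), (1,1), (1,2)) is [[-2, 6, 10, -8, 8, 12], [8, -4, -8, 8, -4, -8], [4, 2, 4, -12, 2, 4]].
There the 3×3 minor on rows k ∈ {0, 1, 2}, columns (i,j) ∈ {(0,0), (0,1), (0,2)} is det [[-2, 6, 10], [8, -4, -8], [4, 2, 4]] = -64 ≠ 0, so this unfolding has rank ≥ 3; CP rank is at least every unfolding rank, so rank(T) ≥ 3. (Flattening ranks never certify an upper bound on CP rank; for that we must actually write T with 3 rank-1 terms.)
Upper bound: T is a sum of 3 rank-1 terms, T = [1, -1] ⊗ [1, 0, 0] ⊗ [4, 0, 8] + [1, 1] ⊗ [2, -1, -2] ⊗ [-4, 4, -2] + [1, 2] ⊗ [1, 1, 1] ⊗ [2, 0, 0] (written with every a and b primitive with positive leading entry and the scale carried by c; CP decompositions are not unique, and this one is verified by expanding entrywise), so rank(T) ≤ 3.
These bounds meet, so rank(T) = 3.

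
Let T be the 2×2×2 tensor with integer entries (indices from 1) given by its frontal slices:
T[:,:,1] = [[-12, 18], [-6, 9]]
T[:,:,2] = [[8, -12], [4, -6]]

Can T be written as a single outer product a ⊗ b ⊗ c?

If T = a ⊗ b ⊗ c then every fibre of T is a multiple of the corresponding factor, so read the factors off the fibres through the nonzero entry T[1,1,1] = -12.
The mode-1 fibre T[:,1,1] = [-12, -6] gives a = [2, 1] (primitive direction); the mode-2 fibre T[1,:,1] = [-12, 18] gives b = [2, -3]; then c[k] = T[1,1,k] / (a[1]·b[1]) = [-12, 8] / 4 = [-3, 2].
Expanding [2, 1] ⊗ [2, -3] ⊗ [-3, 2] reproduces all 8 entries of T, so T = [2, 1] ⊗ [2, -3] ⊗ [-3, 2] and rank(T) ≤ 1.
Equivalently every frontal slice T[:,:,k] is c[k] times the rank-1 matrix [2, 1] ⊗ [2, -3]. So T has rank 1 (it is nonzero).

Yes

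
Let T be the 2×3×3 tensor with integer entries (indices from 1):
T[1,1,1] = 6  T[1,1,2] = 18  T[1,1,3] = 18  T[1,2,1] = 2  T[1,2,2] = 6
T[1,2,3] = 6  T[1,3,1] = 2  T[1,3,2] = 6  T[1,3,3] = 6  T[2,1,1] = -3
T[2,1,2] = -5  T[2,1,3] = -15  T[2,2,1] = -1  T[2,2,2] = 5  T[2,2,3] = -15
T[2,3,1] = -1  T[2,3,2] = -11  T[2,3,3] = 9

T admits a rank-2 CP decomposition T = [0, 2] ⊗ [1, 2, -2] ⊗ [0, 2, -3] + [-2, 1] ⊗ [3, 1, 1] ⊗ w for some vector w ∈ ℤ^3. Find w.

Subtract the known terms from T to get the rank-1 residual R = [-2, 1] ⊗ [3, 1, 1] ⊗ w, so R[i,j,k] = a[i]·b[j]·w[k]. Pick indices with nonzero a[1]·b[1] = (-2)·(3) = -6. Only the fibre through (1,1,·) is needed: R[1,1,:] = T[1,1,:] − Σₗ aₗ[1]bₗ[1]cₗ = [6, 18, 18] − (0)·(1)·[0, 2, -3] = [6, 18, 18]. Then w[k] = R[1,1,k] / -6 for each k, giving w = [6, 18, 18] / -6 = [-1, -3, -3].

w = [-1, -3, -3]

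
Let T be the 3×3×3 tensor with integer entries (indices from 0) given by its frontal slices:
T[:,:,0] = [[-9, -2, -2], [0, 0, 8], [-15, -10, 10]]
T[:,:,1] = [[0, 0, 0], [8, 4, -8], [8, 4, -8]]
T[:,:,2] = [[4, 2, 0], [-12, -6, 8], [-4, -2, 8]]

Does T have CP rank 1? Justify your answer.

No

The mode-1 unfolding of T (rows indexed by i, columns by (j,k) = (0,0), (0,1), (0,2), (1,0), (1,1), (1,2), (2,0), (2,1), (2,2)) is [[-9, 0, 4, -2, 0, 2, -2, 0, 0], [0, 8, -12, 0, 4, -6, 8, -8, 8], [-15, 8, -4, -10, 4, -2, 10, -8, 8]].
There the 3×3 minor on rows i ∈ {0, 1, 2}, columns (j,k) ∈ {(0,0), (0,1), (0,2)} is det [[-9, 0, 4], [0, 8, -12], [-15, 8, -4]] = -96 ≠ 0, so this unfolding has rank ≥ 3; CP rank is at least every unfolding rank, so rank(T) ≥ 3.
In particular rank(T) ≥ 3 > 1, so T is not rank-1.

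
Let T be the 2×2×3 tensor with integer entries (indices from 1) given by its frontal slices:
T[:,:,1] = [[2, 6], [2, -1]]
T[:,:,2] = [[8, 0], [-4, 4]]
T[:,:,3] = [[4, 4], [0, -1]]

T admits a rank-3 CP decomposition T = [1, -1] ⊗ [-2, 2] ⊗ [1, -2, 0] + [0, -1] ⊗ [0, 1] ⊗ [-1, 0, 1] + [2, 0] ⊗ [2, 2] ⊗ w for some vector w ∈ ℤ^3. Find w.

Subtract the known terms from T to get the rank-1 residual R = [2, 0] ⊗ [2, 2] ⊗ w, so R[i,j,k] = a[i]·b[j]·w[k]. Pick indices with nonzero a[1]·b[1] = (2)·(2) = 4. Only the fibre through (1,1,·) is needed: R[1,1,:] = T[1,1,:] − Σₗ aₗ[1]bₗ[1]cₗ = [2, 8, 4] − (1)·(-2)·[1, -2, 0] − (0)·(0)·[-1, 0, 1] = [4, 4, 4]. Then w[k] = R[1,1,k] / 4 for each k, giving w = [4, 4, 4] / 4 = [1, 1, 1].

w = [1, 1, 1]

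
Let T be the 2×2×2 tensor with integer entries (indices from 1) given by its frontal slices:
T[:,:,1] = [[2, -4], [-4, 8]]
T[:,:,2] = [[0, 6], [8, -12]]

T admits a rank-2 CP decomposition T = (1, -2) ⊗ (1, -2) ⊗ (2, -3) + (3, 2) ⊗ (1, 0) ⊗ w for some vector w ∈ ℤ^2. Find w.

w = (0, 1)

Subtract the known terms from T to get the rank-1 residual R = (3, 2) ⊗ (1, 0) ⊗ w, so R[i,j,k] = a[i]·b[j]·w[k]. Pick indices with nonzero a[1]·b[1] = (3)·(1) = 3. Only the fibre through (1,1,·) is needed: R[1,1,:] = T[1,1,:] − Σₗ aₗ[1]bₗ[1]cₗ = [2, 0] − (1)·(1)·(2, -3) = [0, 3]. Then w[k] = R[1,1,k] / 3 for each k, giving w = [0, 3] / 3 = (0, 1).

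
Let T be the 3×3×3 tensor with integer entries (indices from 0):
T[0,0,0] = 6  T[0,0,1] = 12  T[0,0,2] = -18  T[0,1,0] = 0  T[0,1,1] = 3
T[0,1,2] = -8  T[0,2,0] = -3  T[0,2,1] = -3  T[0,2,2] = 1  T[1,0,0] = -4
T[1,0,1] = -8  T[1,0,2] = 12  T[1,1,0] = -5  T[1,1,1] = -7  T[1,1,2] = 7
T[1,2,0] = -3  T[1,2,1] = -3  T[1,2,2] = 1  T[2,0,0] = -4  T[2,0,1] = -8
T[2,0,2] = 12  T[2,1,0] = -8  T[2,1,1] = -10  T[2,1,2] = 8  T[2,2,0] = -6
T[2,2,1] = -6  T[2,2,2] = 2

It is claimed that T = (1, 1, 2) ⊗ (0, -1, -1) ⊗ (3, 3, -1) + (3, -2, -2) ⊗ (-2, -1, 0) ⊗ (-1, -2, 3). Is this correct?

Reconstruct entrywise from the claimed factors. For example, T[1,0,2] = 12 and Σₗ aₗ[1]bₗ[0]cₗ[2] = (1)·(0)·(-1) + (-2)·(-2)·(3) = 12; checking all 27 entries, every one matches. The claim holds.

Yes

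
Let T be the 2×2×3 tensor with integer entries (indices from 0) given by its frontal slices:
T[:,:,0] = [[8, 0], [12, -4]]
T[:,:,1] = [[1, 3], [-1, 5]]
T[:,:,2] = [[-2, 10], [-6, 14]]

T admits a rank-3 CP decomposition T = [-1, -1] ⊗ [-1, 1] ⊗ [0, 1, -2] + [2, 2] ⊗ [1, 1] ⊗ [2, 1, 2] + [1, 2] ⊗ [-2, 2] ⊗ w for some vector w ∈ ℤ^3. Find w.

w = [-2, 1, 2]

Subtract the known terms from T to get the rank-1 residual R = [1, 2] ⊗ [-2, 2] ⊗ w, so R[i,j,k] = a[i]·b[j]·w[k]. Pick indices with nonzero a[0]·b[0] = (1)·(-2) = -2. Only the fibre through (0,0,·) is needed: R[0,0,:] = T[0,0,:] − Σₗ aₗ[0]bₗ[0]cₗ = [8, 1, -2] − (-1)·(-1)·[0, 1, -2] − (2)·(1)·[2, 1, 2] = [4, -2, -4]. Then w[k] = R[0,0,k] / -2 for each k, giving w = [4, -2, -4] / -2 = [-2, 1, 2].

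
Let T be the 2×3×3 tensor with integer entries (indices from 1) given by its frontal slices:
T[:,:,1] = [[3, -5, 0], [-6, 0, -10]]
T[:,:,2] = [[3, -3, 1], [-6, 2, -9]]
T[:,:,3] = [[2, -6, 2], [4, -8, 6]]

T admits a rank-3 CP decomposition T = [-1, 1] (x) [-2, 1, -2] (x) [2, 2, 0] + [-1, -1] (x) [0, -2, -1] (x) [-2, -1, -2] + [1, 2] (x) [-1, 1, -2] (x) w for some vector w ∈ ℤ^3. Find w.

Subtract the known terms from T to get the rank-1 residual R = [1, 2] (x) [-1, 1, -2] (x) w, so R[i,j,k] = a[i]·b[j]·w[k]. Pick indices with nonzero a[1]·b[1] = (1)·(-1) = -1. Only the fibre through (1,1,·) is needed: R[1,1,:] = T[1,1,:] − Σₗ aₗ[1]bₗ[1]cₗ = [3, 3, 2] − (-1)·(-2)·[2, 2, 0] − (-1)·(0)·[-2, -1, -2] = [-1, -1, 2]. Then w[k] = R[1,1,k] / -1 for each k, giving w = [-1, -1, 2] / -1 = [1, 1, -2].

w = [1, 1, -2]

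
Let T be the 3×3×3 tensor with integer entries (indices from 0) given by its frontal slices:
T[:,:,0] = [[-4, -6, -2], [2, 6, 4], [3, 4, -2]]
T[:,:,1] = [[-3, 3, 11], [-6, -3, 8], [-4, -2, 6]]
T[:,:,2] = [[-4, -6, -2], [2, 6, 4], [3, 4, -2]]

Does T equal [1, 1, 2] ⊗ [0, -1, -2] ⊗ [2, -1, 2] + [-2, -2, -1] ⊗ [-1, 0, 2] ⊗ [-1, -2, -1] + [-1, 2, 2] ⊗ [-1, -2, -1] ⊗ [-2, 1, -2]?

Reconstruct entrywise from the claimed factors. For example, T[1,1,0] = 6 and Σₗ aₗ[1]bₗ[1]cₗ[0] = (1)·(-1)·(2) + (-2)·(0)·(-1) + (2)·(-2)·(-2) = 6; checking all 27 entries, every one matches. The claim holds.

Yes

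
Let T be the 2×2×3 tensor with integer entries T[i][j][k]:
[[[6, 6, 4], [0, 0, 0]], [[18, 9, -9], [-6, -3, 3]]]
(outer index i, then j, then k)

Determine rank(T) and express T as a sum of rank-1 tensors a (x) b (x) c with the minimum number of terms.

rank(T) = 2

Lower bound: the mode-1 unfolding of T (rows indexed by i, columns by (j,k) = (0,0), (0,1), (0,2), (1,0), (1,1), (1,2)) is [[6, 6, 4, 0, 0, 0], [18, 9, -9, -6, -3, 3]].
There the 2×2 minor on rows i ∈ {0, 1}, columns (j,k) ∈ {(0,0), (0,1)} is det [[6, 6], [18, 9]] = -54 ≠ 0, so this unfolding has rank ≥ 2; CP rank is at least every unfolding rank, so rank(T) ≥ 2. (Unfolding ranks only ever bound the CP rank from below — rank(T) can be strictly larger than all of them — so the matching upper bound has to come from an explicit 2-term decomposition.)
Upper bound — finding two terms. Write S_k = T[:,:,k] for the frontal slices: S₀ = [[6, 0], [18, -6]], S₁ = [[6, 0], [9, -3]], S₂ = [[4, 0], [-9, 3]].
If T = a₁ (x) b₁ (x) c₁ + a₂ (x) b₂ (x) c₂ then each S_k = c₁[k]·a₁b₁ᵀ + c₂[k]·a₂b₂ᵀ. S₀ and S₁ are linearly independent, so a₁b₁ᵀ and a₂b₂ᵀ must span the same plane of matrices: they are the rank-1 matrices of the form x·S₀ + y·S₁.
det(x·S₀ + y·S₁) is −36·x² − 54·xy − 18·y² = (-18)·(x + y)(2·x + y), vanishing at (x:y) = (1:-1) and (1:-2).
M₁ = S₀ − S₁ = [[0, 0], [9, -3]] = 3·[0, 1][3, -1]ᵀ and M₂ = S₀ − 2·S₁ = [[-6, 0], [0, 0]] = (-6)·[1, 0][1, 0]ᵀ, so take a₁ = [0, 1], b₁ = [3, -1], a₂ = [1, 0], b₂ = [1, 0].
Each slice is an integer combination of E₁ = a₁b₁ᵀ and E₂ = a₂b₂ᵀ: S₀ = 6·E₁ + 6·E₂, S₁ = 3·E₁ + 6·E₂, S₂ = −3·E₁ + 4·E₂; reading off coefficients, c₁ = [6, 3, -3] and c₂ = [6, 6, 4].
Hence T = [0, 1] (x) [3, -1] (x) [6, 3, -3] + [1, 0] (x) [1, 0] (x) [6, 6, 4], so rank(T) ≤ 2.
These bounds meet, so rank(T) = 2.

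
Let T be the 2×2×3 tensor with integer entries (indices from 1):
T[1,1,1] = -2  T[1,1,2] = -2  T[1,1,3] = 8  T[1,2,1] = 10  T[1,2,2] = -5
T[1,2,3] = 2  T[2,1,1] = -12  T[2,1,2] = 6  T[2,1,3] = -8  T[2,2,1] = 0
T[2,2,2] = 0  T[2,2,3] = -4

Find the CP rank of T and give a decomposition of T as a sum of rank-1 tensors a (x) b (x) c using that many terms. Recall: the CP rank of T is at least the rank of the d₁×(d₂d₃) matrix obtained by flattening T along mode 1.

rank(T) = 3

Lower bound: in the mode-3 unfolding of T (rows indexed by k, columns by (i,j)) the 3×3 minor on rows k ∈ {1, 2, 3}, columns (i,j) ∈ {(1,1), (1,2), (2,1)} is det [[-2, 10, -12], [-2, -5, 6], [8, 2, -8]] = -168 ≠ 0, so that unfolding has rank ≥ 3 and hence rank(T) ≥ 3 (CP rank is at least every unfolding rank, though it can be larger).
Upper bound: T is a sum of 3 rank-1 terms, T = [1, -2] (x) [2, 1] (x) [2, -1, 2] + [1, 0] (x) [1, 0] (x) [2, -4, 4] + [2, 1] (x) [1, -1] (x) [-4, 2, 0] (one valid choice — decompositions are not unique — normalised so each a, b is primitive with positive first nonzero entry; check it by expanding all entries), so rank(T) ≤ 3.
These bounds meet, so rank(T) = 3.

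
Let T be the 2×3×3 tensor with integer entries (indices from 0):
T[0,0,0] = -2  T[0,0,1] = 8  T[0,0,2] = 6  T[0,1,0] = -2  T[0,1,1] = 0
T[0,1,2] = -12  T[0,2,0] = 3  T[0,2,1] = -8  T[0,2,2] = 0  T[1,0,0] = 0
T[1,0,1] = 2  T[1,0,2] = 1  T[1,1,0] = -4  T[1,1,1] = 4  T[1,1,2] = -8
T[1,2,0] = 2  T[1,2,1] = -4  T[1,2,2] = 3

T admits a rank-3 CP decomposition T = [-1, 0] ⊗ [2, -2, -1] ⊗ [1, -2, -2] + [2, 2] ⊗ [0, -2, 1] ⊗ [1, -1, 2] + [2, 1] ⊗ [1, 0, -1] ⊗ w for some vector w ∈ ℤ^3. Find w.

w = [0, 2, 1]

Subtract the known terms from T to get the rank-1 residual R = [2, 1] ⊗ [1, 0, -1] ⊗ w, so R[i,j,k] = a[i]·b[j]·w[k]. Pick indices with nonzero a[0]·b[0] = (2)·(1) = 2. Only the fibre through (0,0,·) is needed: R[0,0,:] = T[0,0,:] − Σₗ aₗ[0]bₗ[0]cₗ = [-2, 8, 6] − (-1)·(2)·[1, -2, -2] − (2)·(0)·[1, -1, 2] = [0, 4, 2]. Then w[k] = R[0,0,k] / 2 for each k, giving w = [0, 4, 2] / 2 = [0, 2, 1].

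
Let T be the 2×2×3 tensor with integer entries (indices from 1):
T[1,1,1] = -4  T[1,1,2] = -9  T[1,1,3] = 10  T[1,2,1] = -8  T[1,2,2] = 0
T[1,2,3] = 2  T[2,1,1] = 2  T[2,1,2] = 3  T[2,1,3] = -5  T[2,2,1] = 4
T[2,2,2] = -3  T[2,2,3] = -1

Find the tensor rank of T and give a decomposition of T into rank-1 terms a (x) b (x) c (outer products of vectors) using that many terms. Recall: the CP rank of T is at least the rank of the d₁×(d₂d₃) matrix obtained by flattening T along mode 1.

rank(T) = 3

Lower bound: the mode-3 unfolding of T (rows indexed by k, columns by (i,j) = (1,1), (1,2), (2,1), (2,2)) is [[-4, -8, 2, 4], [-9, 0, 3, -3], [10, 2, -5, -1]].
There the 3×3 minor on rows k ∈ {1, 2, 3}, columns (i,j) ∈ {(1,1), (1,2), (2,1)} is det [[-4, -8, 2], [-9, 0, 3], [10, 2, -5]] = 108 ≠ 0, so this unfolding has rank ≥ 3; CP rank is at least every unfolding rank, so rank(T) ≥ 3. (This is only a lower bound: in general the CP rank may exceed every unfolding rank, so we still need to exhibit 3 rank-1 terms summing to T.)
Upper bound: T is a sum of 3 rank-1 terms, T = [1, 1] (x) [1, 2] (x) [0, -1, 0] + [2, -1] (x) [1, -1] (x) [2, -2, 1] + [2, -1] (x) [2, 1] (x) [-2, -1, 2] (written with every a and b primitive with positive leading entry and the scale carried by c; CP decompositions are not unique, and this one is verified by expanding entrywise), so rank(T) ≤ 3.
These bounds meet, so rank(T) = 3.
Check entry T[2,2,2] = -3: (1)·(2)·(-1) + (-1)·(-1)·(-2) + (-1)·(1)·(-1) = -3.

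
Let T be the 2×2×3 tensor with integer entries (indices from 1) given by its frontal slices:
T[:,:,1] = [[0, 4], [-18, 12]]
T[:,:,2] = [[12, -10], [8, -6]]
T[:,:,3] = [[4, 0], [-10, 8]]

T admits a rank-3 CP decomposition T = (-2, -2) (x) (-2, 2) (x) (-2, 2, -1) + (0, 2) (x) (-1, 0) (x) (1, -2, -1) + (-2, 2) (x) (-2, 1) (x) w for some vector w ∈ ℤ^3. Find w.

w = (2, 1, 2)

Subtract the known terms from T to get the rank-1 residual R = (-2, 2) (x) (-2, 1) (x) w, so R[i,j,k] = a[i]·b[j]·w[k]. Pick indices with nonzero a[1]·b[1] = (-2)·(-2) = 4. Only the fibre through (1,1,·) is needed: R[1,1,:] = T[1,1,:] − Σₗ aₗ[1]bₗ[1]cₗ = [0, 12, 4] − (-2)·(-2)·(-2, 2, -1) − (0)·(-1)·(1, -2, -1) = [8, 4, 8]. Then w[k] = R[1,1,k] / 4 for each k, giving w = [8, 4, 8] / 4 = (2, 1, 2).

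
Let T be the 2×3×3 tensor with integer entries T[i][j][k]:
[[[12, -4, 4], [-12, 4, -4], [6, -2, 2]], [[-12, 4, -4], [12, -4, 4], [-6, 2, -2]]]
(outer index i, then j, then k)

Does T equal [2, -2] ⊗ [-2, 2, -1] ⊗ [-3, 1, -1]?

Reconstruct entrywise from the claimed factors. For example, T[1,2,0] = -6 and Σₗ aₗ[1]bₗ[2]cₗ[0] = (-2)·(-1)·(-3) = -6; checking all 18 entries, every one matches. The claim holds.

Yes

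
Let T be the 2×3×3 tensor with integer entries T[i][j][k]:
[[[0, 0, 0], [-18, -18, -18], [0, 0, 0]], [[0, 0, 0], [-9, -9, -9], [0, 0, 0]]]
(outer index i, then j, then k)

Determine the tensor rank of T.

1

Lower bound: T ≠ 0 (e.g. T[0,1,0] = -18), so rank(T) ≥ 1.
Upper bound: if T = a ⊗ b ⊗ c then every fibre of T is a multiple of the corresponding factor, so read the factors off the fibres through the nonzero entry T[0,1,0] = -18.
The mode-1 fibre T[:,1,0] = [-18, -9] gives a = [2, 1] (primitive direction); the mode-2 fibre T[0,:,0] = [0, -18, 0] gives b = [0, 1, 0]; then c[k] = T[0,1,k] / (a[0]·b[1]) = [-18, -18, -18] / 2 = [-9, -9, -9].
Expanding [2, 1] ⊗ [0, 1, 0] ⊗ [-9, -9, -9] reproduces all 18 entries of T, so T = [2, 1] ⊗ [0, 1, 0] ⊗ [-9, -9, -9] and rank(T) ≤ 1.
These bounds meet, so rank(T) = 1.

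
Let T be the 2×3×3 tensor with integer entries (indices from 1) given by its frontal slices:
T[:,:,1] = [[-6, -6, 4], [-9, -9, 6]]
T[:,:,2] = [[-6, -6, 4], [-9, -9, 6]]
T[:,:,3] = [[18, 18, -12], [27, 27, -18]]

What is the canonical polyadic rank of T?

1

Lower bound: T ≠ 0 (e.g. T[1,1,1] = -6), so rank(T) ≥ 1.
Upper bound: if T = a ⊗ b ⊗ c then every fibre of T is a multiple of the corresponding factor, so read the factors off the fibres through the nonzero entry T[1,1,1] = -6.
The mode-1 fibre T[:,1,1] = [-6, -9] gives a = [2, 3] (primitive direction); the mode-2 fibre T[1,:,1] = [-6, -6, 4] gives b = [3, 3, -2]; then c[k] = T[1,1,k] / (a[1]·b[1]) = [-6, -6, 18] / 6 = [-1, -1, 3].
Expanding [2, 3] ⊗ [3, 3, -2] ⊗ [-1, -1, 3] reproduces all 18 entries of T, so T = [2, 3] ⊗ [3, 3, -2] ⊗ [-1, -1, 3] and rank(T) ≤ 1.
These bounds meet, so rank(T) = 1.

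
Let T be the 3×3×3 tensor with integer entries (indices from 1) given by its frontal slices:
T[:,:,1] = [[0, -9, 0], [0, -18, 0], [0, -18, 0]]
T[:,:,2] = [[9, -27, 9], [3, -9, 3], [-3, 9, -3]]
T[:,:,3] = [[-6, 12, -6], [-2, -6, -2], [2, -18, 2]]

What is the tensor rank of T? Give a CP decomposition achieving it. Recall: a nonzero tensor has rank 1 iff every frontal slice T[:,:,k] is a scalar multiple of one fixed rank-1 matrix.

rank(T) = 2

Lower bound: in the mode-3 unfolding of T (rows indexed by k, columns by (i,j)) the 2×2 minor on rows k ∈ {1, 2}, columns (i,j) ∈ {(1,1), (1,2)} is det [[0, -9], [9, -27]] = 81 ≠ 0, so that unfolding has rank ≥ 2 and hence rank(T) ≥ 2 (CP rank is at least every unfolding rank, though it can be larger).
Upper bound: with S_k = T[:,:,k], the two rank-1 terms a₁b₁ᵀ, a₂b₂ᵀ are the rank-1 members of the pencil x·S₁ + y·S₂.
The 2×2 minor of x·S₁ + y·S₂ on rows {1,2}, columns {1,2} is −135·xy = (-135)·(y)(x), vanishing at (x:y) = (1:0) and (0:1).
M₁ = S₁ = [[0, -9, 0], [0, -18, 0], [0, -18, 0]] = (-9)·[1, 2, 2][0, 1, 0]ᵀ and M₂ = S₂ = [[9, -27, 9], [3, -9, 3], [-3, 9, -3]] = 3·[3, 1, -1][1, -3, 1]ᵀ, so take a₁ = [1, 2, 2], b₁ = [0, 1, 0], a₂ = [3, 1, -1], b₂ = [1, -3, 1].
Each slice is an integer combination of E₁ = a₁b₁ᵀ and E₂ = a₂b₂ᵀ: S₁ = −9·E₁, S₂ = 3·E₂, S₃ = −6·E₁ − 2·E₂; reading off coefficients, c₁ = [-9, 0, -6] and c₂ = [0, 3, -2].
Hence T = [1, 2, 2] ⊗ [0, 1, 0] ⊗ [-9, 0, -6] + [3, 1, -1] ⊗ [1, -3, 1] ⊗ [0, 3, -2], so rank(T) ≤ 2.
These bounds meet, so rank(T) = 2.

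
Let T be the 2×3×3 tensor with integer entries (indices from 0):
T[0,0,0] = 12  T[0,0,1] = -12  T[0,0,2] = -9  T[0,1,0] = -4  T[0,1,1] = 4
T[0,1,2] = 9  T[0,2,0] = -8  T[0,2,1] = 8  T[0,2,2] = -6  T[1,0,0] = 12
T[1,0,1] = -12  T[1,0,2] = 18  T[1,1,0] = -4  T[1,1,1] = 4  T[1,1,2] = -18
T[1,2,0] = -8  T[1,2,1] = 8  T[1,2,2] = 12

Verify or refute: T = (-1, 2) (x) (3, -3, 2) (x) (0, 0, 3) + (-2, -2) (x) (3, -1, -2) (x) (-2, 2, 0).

Yes

Reconstruct entrywise from the claimed factors. For example, T[0,0,2] = -9 and Σₗ aₗ[0]bₗ[0]cₗ[2] = (-1)·(3)·(3) + (-2)·(3)·(0) = -9; checking all 18 entries, every one matches. The claim holds.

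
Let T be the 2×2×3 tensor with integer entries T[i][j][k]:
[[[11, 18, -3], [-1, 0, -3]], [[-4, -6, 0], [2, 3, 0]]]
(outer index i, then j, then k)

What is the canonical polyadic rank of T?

2

Lower bound: the mode-3 unfolding of T (rows indexed by k, columns by (i,j) = (0,0), (0,1), (1,0), (1,1)) is [[11, -1, -4, 2], [18, 0, -6, 3], [-3, -3, 0, 0]].
There the 2×2 minor on rows k ∈ {0, 1}, columns (i,j) ∈ {(0,0), (0,1)} is det [[11, -1], [18, 0]] = 18 ≠ 0, so this unfolding has rank ≥ 2; CP rank is at least every unfolding rank, so rank(T) ≥ 2. (This is only a lower bound: in general the CP rank may exceed every unfolding rank, so we still need to exhibit 2 rank-1 terms summing to T.)
Upper bound — finding two terms. Write S_k = T[:,:,k] for the frontal slices: S₀ = [[11, -1], [-4, 2]], S₁ = [[18, 0], [-6, 3]], S₂ = [[-3, -3], [0, 0]].
If T = a₁ ⊗ b₁ ⊗ c₁ + a₂ ⊗ b₂ ⊗ c₂ then each S_k = c₁[k]·a₁b₁ᵀ + c₂[k]·a₂b₂ᵀ. S₀ and S₁ are linearly independent, so a₁b₁ᵀ and a₂b₂ᵀ must span the same plane of matrices: they are the rank-1 matrices of the form x·S₀ + y·S₁.
det(x·S₀ + y·S₁) is 18·x² + 63·xy + 54·y² = 9·(2·x + 3·y)(x + 2·y), vanishing at (x:y) = (3:-2) and (2:-1).
M₁ = 3·S₀ − 2·S₁ = [[-3, -3], [0, 0]] = (-3)·(1, 0)(1, 1)ᵀ and M₂ = 2·S₀ − S₁ = [[4, -2], [-2, 1]] = (2, -1)(2, -1)ᵀ, so take a₁ = (1, 0), b₁ = (1, 1), a₂ = (2, -1), b₂ = (2, -1).
Each slice is an integer combination of E₁ = a₁b₁ᵀ and E₂ = a₂b₂ᵀ: S₀ = 3·E₁ + 2·E₂, S₁ = 6·E₁ + 3·E₂, S₂ = −3·E₁; reading off coefficients, c₁ = (3, 6, -3) and c₂ = (2, 3, 0).
Hence T = (1, 0) ⊗ (1, 1) ⊗ (3, 6, -3) + (2, -1) ⊗ (2, -1) ⊗ (2, 3, 0), so rank(T) ≤ 2.
These bounds meet, so rank(T) = 2.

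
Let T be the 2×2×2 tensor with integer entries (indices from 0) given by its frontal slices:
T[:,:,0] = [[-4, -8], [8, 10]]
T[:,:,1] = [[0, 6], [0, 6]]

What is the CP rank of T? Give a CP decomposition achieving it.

Lower bound: the mode-2 unfolding of T (rows indexed by j, columns by (i,k) = (0,0), (0,1), (1,0), (1,1)) is [[-4, 0, 8, 0], [-8, 6, 10, 6]].
There the 2×2 minor on rows j ∈ {0, 1}, columns (i,k) ∈ {(0,0), (0,1)} is det [[-4, 0], [-8, 6]] = -24 ≠ 0, so this unfolding has rank ≥ 2; CP rank is at least every unfolding rank, so rank(T) ≥ 2. (Unfolding ranks only ever bound the CP rank from below — rank(T) can be strictly larger than all of them — so the matching upper bound has to come from an explicit 2-term decomposition.)
Upper bound — finding two terms. Write S_k = T[:,:,k] for the frontal slices: S₀ = [[-4, -8], [8, 10]], S₁ = [[0, 6], [0, 6]].
If T = a₁ ⊗ b₁ ⊗ c₁ + a₂ ⊗ b₂ ⊗ c₂ then each S_k = c₁[k]·a₁b₁ᵀ + c₂[k]·a₂b₂ᵀ. S₀ and S₁ are linearly independent, so a₁b₁ᵀ and a₂b₂ᵀ must span the same plane of matrices: they are the rank-1 matrices of the form x·S₀ + y·S₁.
det(x·S₀ + y·S₁) is 24·x² − 72·xy = 24·(x − 3·y)(x), vanishing at (x:y) = (3:1) and (0:1).
M₁ = 3·S₀ + S₁ = [[-12, -18], [24, 36]] = (-6)·(1, -2)(2, 3)ᵀ and M₂ = S₁ = [[0, 6], [0, 6]] = 6·(1, 1)(0, 1)ᵀ, so take a₁ = (1, -2), b₁ = (2, 3), a₂ = (1, 1), b₂ = (0, 1).
Each slice is an integer combination of E₁ = a₁b₁ᵀ and E₂ = a₂b₂ᵀ: S₀ = −2·E₁ − 2·E₂, S₁ = 6·E₂; reading off coefficients, c₁ = (-2, 0) and c₂ = (-2, 6).
Hence T = (1, -2) ⊗ (2, 3) ⊗ (-2, 0) + (1, 1) ⊗ (0, 1) ⊗ (-2, 6), so rank(T) ≤ 2.
These bounds meet, so rank(T) = 2.
Check entry T[0,0,0] = -4: (1)·(2)·(-2) + (1)·(0)·(-2) = -4.

rank(T) = 2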